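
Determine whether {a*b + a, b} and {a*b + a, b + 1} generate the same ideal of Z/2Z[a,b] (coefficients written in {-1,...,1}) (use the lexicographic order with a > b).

Two ideals are equal iff their reduced Gröbner bases coincide (the reduced basis is unique for a fixed ordering).
Buchberger on the first generating set:
f_1 = a*b + a, LT = a*b.
f_2 = b, LT = b.

S(f_1,f_2): lcm = a*b. S = a.
  leading term a: no divisor's leading term divides it; move a to the remainder.
  remainder a ≠ 0; add g_3 = a to the basis.

S(f_1,g_3): lcm = a*b. S = a.
  leading term a: subtract (1)·g_3 from a → 0
  remainder 0.

S(f_2,g_3): leading monomials are coprime, so the S-polynomial reduces to 0 (Buchberger's first criterion).
Every S-polynomial of the final basis reduces to 0, so we have a Gröbner basis.
Inter-reduce: drop elements whose leading term is divisible by another's, tail-reduce, and make monic.
Reduced Gröbner basis: {a, b}.

Buchberger on the second generating set:
h_1 = a*b + a, LT = a*b.
h_2 = b + 1, LT = b.

S(h_1,h_2): lcm = a*b. S = 0.
  remainder 0.

Every S-polynomial of the final basis reduces to 0, so we have a Gröbner basis.
Inter-reduce: drop elements whose leading term is divisible by another's, tail-reduce, and make monic.
Reduced Gröbner basis: {b + 1}.

Since the reduced bases disagree, the two ideals are not the same.

No, the ideals differ.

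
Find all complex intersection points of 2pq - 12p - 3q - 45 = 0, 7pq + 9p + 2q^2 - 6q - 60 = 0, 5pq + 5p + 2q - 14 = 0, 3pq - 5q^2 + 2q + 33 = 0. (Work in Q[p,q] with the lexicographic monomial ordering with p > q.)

{(-2, -3)}

Compute a lex Gröbner basis by Buchberger's algorithm.
f_1 = 2pq - 12p - 3q - 45, LT = pq.
f_2 = 7pq + 9p + 2q^2 - 6q - 60, LT = pq.
f_3 = 5pq + 5p + 2q - 14, LT = pq.
f_4 = 3pq - 5q^2 + 2q + 33, LT = pq.

S(f_1,f_2): lcm = pq. S = -51/7p - 2/7q^2 - 9/14q - 195/14.
  reduce S modulo (f_1, f_2, f_3, f_4):
  remainder -51/7p - 2/7q^2 - 9/14q - 195/14 ≠ 0; add h_5 = -51/7p - 2/7q^2 - 9/14q - 195/14 to the basis.

S(f_1,f_3): lcm = pq. S = -7p - 19/10q - 197/10.
  reduce S modulo (f_1, f_2, f_3, f_4, h_5):
  remainder 14/51q^2 - 109/85q - 537/85 ≠ 0; add h_6 = 14/51q^2 - 109/85q - 537/85 to the basis.

S(f_1,f_4): lcm = pq. S = -6p + 5/3q^2 - 13/6q - 67/2.
  reduce S modulo (f_1, f_2, f_3, f_4, h_5, h_6):
  remainder 761/105q + 761/35 ≠ 0; add h_7 = 761/105q + 761/35 to the basis.

The other S-polynomials (S(f_2,f_3), S(f_2,f_4), S(f_3,f_4), S(f_1,h_5), S(f_2,h_5), S(f_3,h_5), S(f_4,h_5), S(f_1,h_6), S(f_2,h_6), S(f_3,h_6), S(f_4,h_6), S(h_5,h_6), S(f_1,h_7), S(f_2,h_7), S(f_3,h_7), S(f_4,h_7), S(h_5,h_7), S(h_6,h_7)) all reduce to 0 modulo the current basis, so we have a Gröbner basis.
Inter-reduce: drop elements whose leading term is divisible by another's, tail-reduce, and make monic.
Reduced Gröbner basis: {p + 2, q + 3}.

From the last basis element, q + 3 = 0, so q takes values in {-3}. Each choice, substituted upward through the basis, yields the corresponding point(s) of the solution set.
  q = -3: the earlier basis element becomes p + 2 = 0, giving p = -2 — point (-2, -3).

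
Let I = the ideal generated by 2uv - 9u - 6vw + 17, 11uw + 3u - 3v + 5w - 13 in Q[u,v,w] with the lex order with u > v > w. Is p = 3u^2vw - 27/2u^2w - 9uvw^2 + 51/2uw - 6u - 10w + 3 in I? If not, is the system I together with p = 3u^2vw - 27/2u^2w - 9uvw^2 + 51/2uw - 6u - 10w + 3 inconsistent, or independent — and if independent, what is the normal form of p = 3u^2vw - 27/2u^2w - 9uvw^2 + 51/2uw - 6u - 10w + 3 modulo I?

3u^2vw - 27/2u^2w - 9uvw^2 + 51/2uw - 6u - 10w + 3 is independent of I; its normal form modulo I is -6u - 10w + 3.

First compute the reduced Gröbner basis of I by Buchberger's algorithm.
f_1 = 2uv - 9u - 6vw + 17, LT = uv.
f_2 = 11uw + 3u - 3v + 5w - 13, LT = uw.

S(f_1,f_2): lcm = uvw. S = -3/11uv - 9/2uw + 3/11v^2 - 3vw^2 - 5/11vw + 13/11v + 17/2w.
  leading term uv: subtract (-3/22)·f_1 from -3/11uv - 9/2uw + 3/11v^2 - 3vw^2 - 5/11vw + 13/11v + 17/2w → -9/2uw - 27/22u + 3/11v^2 - 3vw^2 - 14/11vw + 13/11v + 17/2w + 51/22
  leading term uw: subtract (-9/22)·f_2 from -9/2uw - 27/22u + 3/11v^2 - 3vw^2 - 14/11vw + 13/11v + 17/2w + 51/22 → 3/11v^2 - 3vw^2 - 14/11vw - 1/22v + 116/11w - 3
  leading term v^2: no divisor's leading term divides it; move 3/11v^2 to the remainder.
  leading term vw^2: no divisor's leading term divides it; move -3vw^2 to the remainder.
  leading term vw: no divisor's leading term divides it; move -14/11vw to the remainder.
  leading term v: no divisor's leading term divides it; move -1/22v to the remainder.
  leading term w: no divisor's leading term divides it; move 116/11w to the remainder.
  leading term 1: no divisor's leading term divides it; move -3 to the remainder.
  remainder 3/11v^2 - 3vw^2 - 14/11vw - 1/22v + 116/11w - 3 ≠ 0; add h_3 = 3/11v^2 - 3vw^2 - 14/11vw - 1/22v + 116/11w - 3 to the basis.

The other S-polynomials (S(f_1,h_3), S(f_2,h_3)) all reduce to 0 modulo the current basis, so we have a Gröbner basis.
Inter-reduce: drop elements whose leading term is divisible by another's, tail-reduce, and make monic.
Reduced Gröbner basis: {uv - 9/2u - 3vw + 17/2, uw + 3/11u - 3/11v + 5/11w - 13/11, v^2 - 11vw^2 - 14/3vw - 1/6v + 116/3w - 11}.
Label its elements g_1 = uv - 9/2u - 3vw + 17/2, g_2 = uw + 3/11u - 3/11v + 5/11w - 13/11, g_3 = v^2 - 11vw^2 - 14/3vw - 1/6v + 116/3w - 11.

Reduce p = 3u^2vw - 27/2u^2w - 9uvw^2 + 51/2uw - 6u - 10w + 3 modulo G:
  leading term u^2vw: subtract (3uw)·g_1 from 3u^2vw - 27/2u^2w - 9uvw^2 + 51/2uw - 6u - 10w + 3 → -6u - 10w + 3
  leading term u: no divisor's leading term divides it; move -6u to the remainder.
  leading term w: no divisor's leading term divides it; move -10w to the remainder.
  leading term 1: no divisor's leading term divides it; move 3 to the remainder.
  normal form = -6u - 10w + 3.
The normal form is nonzero, so p ∉ I. Since p minus its normal form lies in I, I + (p) = I + (r) where r = -6u - 10w + 3; decide whether this ideal is the whole ring.
Run Buchberger on G together with r (pairs among the g_i already reduce to 0 since G is a Gröbner basis):
g_1 = uv - 9/2u - 3vw + 17/2, LT = uv.
g_2 = uw + 3/11u - 3/11v + 5/11w - 13/11, LT = uw.
g_3 = v^2 - 11vw^2 - 14/3vw - 1/6v + 116/3w - 11, LT = v^2.
r = -6u - 10w + 3, LT = u.

S(g_1,r): lcm = uv. S = -9/2u - 14/3vw + 1/2v + 17/2.
  leading term u: subtract (3/4)·r from -9/2u - 14/3vw + 1/2v + 17/2 → -14/3vw + 1/2v + 15/2w + 25/4
  leading term vw: no divisor's leading term divides it; move -14/3vw to the remainder.
  leading term v: no divisor's leading term divides it; move 1/2v to the remainder.
  leading term w: no divisor's leading term divides it; move 15/2w to the remainder.
  leading term 1: no divisor's leading term divides it; move 25/4 to the remainder.
  remainder -14/3vw + 1/2v + 15/2w + 25/4 ≠ 0; add m_5 = -14/3vw + 1/2v + 15/2w + 25/4 to the basis.

S(g_2,r): lcm = uw. S = 3/11u - 3/11v - 5/3w^2 + 21/22w - 13/11.
  leading term u: subtract (-1/22)·r from 3/11u - 3/11v - 5/3w^2 + 21/22w - 13/11 → -3/11v - 5/3w^2 + 1/2w - 23/22
  leading term v: no divisor's leading term divides it; move -3/11v to the remainder.
  leading term w^2: no divisor's leading term divides it; move -5/3w^2 to the remainder.
  leading term w: no divisor's leading term divides it; move 1/2w to the remainder.
  leading term 1: no divisor's leading term divides it; move -23/22 to the remainder.
  remainder -3/11v - 5/3w^2 + 1/2w - 23/22 ≠ 0; add m_6 = -3/11v - 5/3w^2 + 1/2w - 23/22 to the basis.

S(g_3,m_5): lcm = v^2w. S = 3/28v^2 - 11vw^3 - 14/3vw^2 + 121/84vw + 75/56v + 116/3w^2 - 11w.
  leading term v^2: subtract (3/28)·g_3 from 3/28v^2 - 11vw^3 - 14/3vw^2 + 121/84vw + 75/56v + 116/3w^2 - 11w → -11vw^3 - 293/84vw^2 + 163/84vw + 19/14v + 116/3w^2 - 106/7w + 33/28
  leading term vw^3: subtract (33/14w^2)·m_5 from -11vw^3 - 293/84vw^2 + 163/84vw + 19/14v + 116/3w^2 - 106/7w + 33/28 → -14/3vw^2 + 163/84vw + 19/14v - 495/28w^3 + 4021/168w^2 - 106/7w + 33/28
  leading term vw^2: subtract (w)·m_5 from -14/3vw^2 + 163/84vw + 19/14v - 495/28w^3 + 4021/168w^2 - 106/7w + 33/28 → 121/84vw + 19/14v - 495/28w^3 + 2761/168w^2 - 599/28w + 33/28
  leading term vw: subtract (-121/392)·m_5 from 121/84vw + 19/14v - 495/28w^3 + 2761/168w^2 - 599/28w + 33/28 → 1185/784v - 495/28w^3 + 2761/168w^2 - 14957/784w + 4873/1568
  leading term v: subtract (-4345/784)·m_6 from 1185/784v - 495/28w^3 + 2761/168w^2 - 14957/784w + 4873/1568 → -495/28w^3 + 5643/784w^2 - 25569/1568w - 1053/392
  leading term w^3: no divisor's leading term divides it; move -495/28w^3 to the remainder.
  leading term w^2: no divisor's leading term divides it; move 5643/784w^2 to the remainder.
  leading term w: no divisor's leading term divides it; move -25569/1568w to the remainder.
  leading term 1: no divisor's leading term divides it; move -1053/392 to the remainder.
  remainder -495/28w^3 + 5643/784w^2 - 25569/1568w - 1053/392 ≠ 0; add m_7 = -495/28w^3 + 5643/784w^2 - 25569/1568w - 1053/392 to the basis.

The other S-polynomials (S(g_1,g_2), S(g_1,g_3), S(g_2,g_3), S(g_3,r), S(g_1,m_5), S(g_2,m_5), S(r,m_5), S(g_1,m_6), S(g_2,m_6), S(g_3,m_6), S(r,m_6), S(m_5,m_6), S(g_1,m_7), S(g_2,m_7), S(g_3,m_7), S(r,m_7), S(m_5,m_7), S(m_6,m_7)) all reduce to 0 modulo the current basis, so we have a Gröbner basis.
Inter-reduce: drop elements whose leading term is divisible by another's, tail-reduce, and make monic.
Reduced Gröbner basis: {u + 5/3w - 1/2, v + 55/9w^2 - 11/6w + 23/6, w^3 - 57/140w^2 + 2841/3080w + 117/770}.
The reduced Gröbner basis of I + (p) is {u + 5/3w - 1/2, v + 55/9w^2 - 11/6w + 23/6, w^3 - 57/140w^2 + 2841/3080w + 117/770} ≠ {1}, a proper ideal, so the enlarged system stays consistent: p is independent of I, with normal form -6u - 10w + 3.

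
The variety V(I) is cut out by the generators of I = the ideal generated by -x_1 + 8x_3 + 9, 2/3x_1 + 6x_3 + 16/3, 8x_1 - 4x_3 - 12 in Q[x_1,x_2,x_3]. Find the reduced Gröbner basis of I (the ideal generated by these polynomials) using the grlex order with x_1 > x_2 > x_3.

G = {x_1 - 1, x_3 + 1}

f_1 = -x_1 + 8x_3 + 9, LT = x_1.
f_2 = 2/3x_1 + 6x_3 + 16/3, LT = x_1.
f_3 = 8x_1 - 4x_3 - 12, LT = x_1.

S(f_1,f_2): lcm = x_1. S = -17x_3 - 17.
  reduce S modulo (f_1, f_2, f_3):
  remainder -17x_3 - 17 ≠ 0; add g_4 = -17x_3 - 17 to the basis.

The other S-polynomials (S(f_1,f_3), S(f_2,f_3), S(f_1,g_4), S(f_2,g_4), S(f_3,g_4)) all reduce to 0 modulo the current basis, so we have a Gröbner basis.
Inter-reduce: drop elements whose leading term is divisible by another's, tail-reduce, and make monic.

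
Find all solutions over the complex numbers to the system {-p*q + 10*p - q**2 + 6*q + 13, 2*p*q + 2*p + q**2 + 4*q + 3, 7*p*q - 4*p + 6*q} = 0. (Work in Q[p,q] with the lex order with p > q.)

{(-6/11, -1), (-2, 1)}

Compute a lex Gröbner basis by Buchberger's algorithm.
f_1 = -p*q + 10*p - q**2 + 6*q + 13, LT = p*q.
f_2 = 2*p*q + 2*p + q**2 + 4*q + 3, LT = p*q.
f_3 = 7*p*q - 4*p + 6*q, LT = p*q.

S(f_1,f_2): lcm = p*q. S = -11*p + 1/2*q**2 - 8*q - 29/2.
  reduce S modulo (f_1, f_2, f_3):
  remainder -11*p + 1/2*q**2 - 8*q - 29/2 ≠ 0; add h_4 = -11*p + 1/2*q**2 - 8*q - 29/2 to the basis.

S(f_1,f_3): lcm = p*q. S = -66/7*p + q**2 - 48/7*q - 13.
  reduce S modulo (f_1, f_2, f_3, h_4):
  remainder 4/7*q**2 - 4/7 ≠ 0; add h_5 = 4/7*q**2 - 4/7 to the basis.

The other S-polynomials (S(f_2,f_3), S(f_1,h_4), S(f_2,h_4), S(f_3,h_4), S(f_1,h_5), S(f_2,h_5), S(f_3,h_5), S(h_4,h_5)) all reduce to 0 modulo the current basis, so we have a Gröbner basis.
Inter-reduce: drop elements whose leading term is divisible by another's, tail-reduce, and make monic.
Reduced Gröbner basis: {p + 8/11*q + 14/11, q**2 - 1}.

A lex Gröbner basis eliminates variables successively. Here q**2 - 1 depends only on q, with roots {-1, 1}; lifting each root through the earlier basis elements recovers the full solutions.
  q = -1: the earlier basis element becomes p + 6/11 = 0, giving p = -6/11 — point (-6/11, -1).
  q = 1: the earlier basis element becomes p + 2 = 0, giving p = -2 — point (-2, 1).
A lex Gröbner basis triangularizes the system, enabling back-substitution.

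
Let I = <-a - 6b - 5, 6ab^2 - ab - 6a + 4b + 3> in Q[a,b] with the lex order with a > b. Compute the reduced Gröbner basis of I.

G = {a + 6b + 5, b^3 + 2/3b^2 - 5/4b - 11/12}

f_1 = -a - 6b - 5, LT = a.
f_2 = 6ab^2 - ab - 6a + 4b + 3, LT = ab^2.

S(f_1,f_2): lcm = ab^2. S = 1/6ab + a + 6b^3 + 5b^2 - 2/3b - 1/2.
  leading term ab: subtract (-1/6b)·f_1 from 1/6ab + a + 6b^3 + 5b^2 - 2/3b - 1/2 → a + 6b^3 + 4b^2 - 3/2b - 1/2
  leading term a: subtract (-1)·f_1 from a + 6b^3 + 4b^2 - 3/2b - 1/2 → 6b^3 + 4b^2 - 15/2b - 11/2
  leading term b^3: no divisor's leading term divides it; move 6b^3 to the remainder.
  leading term b^2: no divisor's leading term divides it; move 4b^2 to the remainder.
  leading term b: no divisor's leading term divides it; move -15/2b to the remainder.
  leading term 1: no divisor's leading term divides it; move -11/2 to the remainder.
  remainder 6b^3 + 4b^2 - 15/2b - 11/2 ≠ 0; add g_3 = 6b^3 + 4b^2 - 15/2b - 11/2 to the basis.

The other S-polynomials (S(f_1,g_3), S(f_2,g_3)) all reduce to 0 modulo the current basis, so we have a Gröbner basis.
Inter-reduce: drop elements whose leading term is divisible by another's, tail-reduce, and make monic.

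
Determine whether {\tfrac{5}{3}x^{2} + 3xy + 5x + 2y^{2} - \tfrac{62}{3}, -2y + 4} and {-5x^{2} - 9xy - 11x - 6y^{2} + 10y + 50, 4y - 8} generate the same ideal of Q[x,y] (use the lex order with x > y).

No, the ideals differ.

For a fixed monomial order, each ideal has a unique reduced Gröbner basis; comparing bases decides equality.
Buchberger on the first generating set:
f_1 = \tfrac{5}{3}x^{2} + 3xy + 5x + 2y^{2} - \tfrac{62}{3}, LT = x^{2}.
f_2 = -2y + 4, LT = y.

The S-polynomials (S(f_1,f_2)) all reduce to 0 modulo the current basis, so we have a Gröbner basis.
Inter-reduce: drop elements whose leading term is divisible by another's, tail-reduce, and make monic.
Reduced Gröbner basis: {x^{2} + \tfrac{33}{5}x - \tfrac{38}{5}, y - 2}.

Buchberger on the second generating set:
h_1 = -5x^{2} - 9xy - 11x - 6y^{2} + 10y + 50, LT = x^{2}.
h_2 = 4y - 8, LT = y.

The S-polynomials (S(h_1,h_2)) all reduce to 0 modulo the current basis, so we have a Gröbner basis.
Inter-reduce: drop elements whose leading term is divisible by another's, tail-reduce, and make monic.
Reduced Gröbner basis: {x^{2} + \tfrac{29}{5}x - \tfrac{46}{5}, y - 2}.

Since the reduced bases disagree, the two ideals are not the same.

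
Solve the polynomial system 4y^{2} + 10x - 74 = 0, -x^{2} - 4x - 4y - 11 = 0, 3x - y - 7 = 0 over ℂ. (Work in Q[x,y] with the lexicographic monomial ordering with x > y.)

Compute a lex Gröbner basis by Buchberger's algorithm.
f_1 = 10x + 4y^{2} - 74, LT = x.
f_2 = -x^{2} - 4x - 4y - 11, LT = x^{2}.
f_3 = 3x - y - 7, LT = x.

S(f_1,f_2): lcm = x^{2}. S = \tfrac{2}{5}xy^{2} - \tfrac{57}{5}x - 4y - 11.
  reduce S modulo (f_1, f_2, f_3):
  remainder -\tfrac{4}{25}y^{4} + \tfrac{188}{25}y^{2} - 4y - \tfrac{2384}{25} ≠ 0; add h_4 = -\tfrac{4}{25}y^{4} + \tfrac{188}{25}y^{2} - 4y - \tfrac{2384}{25} to the basis.

S(f_1,f_3): lcm = x. S = \tfrac{2}{5}y^{2} + \tfrac{1}{3}y - \tfrac{76}{15}.
  reduce S modulo (f_1, f_2, f_3, h_4):
  remainder \tfrac{2}{5}y^{2} + \tfrac{1}{3}y - \tfrac{76}{15} ≠ 0; add h_5 = \tfrac{2}{5}y^{2} + \tfrac{1}{3}y - \tfrac{76}{15} to the basis.

S(f_2,f_3): lcm = x^{2}. S = \tfrac{1}{3}xy + \tfrac{19}{3}x + 4y + 11.
  reduce S modulo (f_1, f_2, f_3, h_4, h_5):
  remainder \tfrac{367}{54}y + \tfrac{734}{27} ≠ 0; add h_6 = \tfrac{367}{54}y + \tfrac{734}{27} to the basis.

The other S-polynomials (S(f_1,h_4), S(f_2,h_4), S(f_3,h_4), S(f_1,h_5), S(f_2,h_5), S(f_3,h_5), S(h_4,h_5), S(f_1,h_6), S(f_2,h_6), S(f_3,h_6), S(h_4,h_6), S(h_5,h_6)) all reduce to 0 modulo the current basis, so we have a Gröbner basis.
Inter-reduce: drop elements whose leading term is divisible by another's, tail-reduce, and make monic.
Reduced Gröbner basis: {x - 1, y + 4}.

Since the basis is lex-ordered, y + 4 is univariate in y. Its roots are {-4}. Back-substituting each root into the other basis elements fixes the other coordinates.
  y = -4: the earlier basis element becomes x - 1 = 0, giving x = 1 — point (1, -4).

{(1, -4)}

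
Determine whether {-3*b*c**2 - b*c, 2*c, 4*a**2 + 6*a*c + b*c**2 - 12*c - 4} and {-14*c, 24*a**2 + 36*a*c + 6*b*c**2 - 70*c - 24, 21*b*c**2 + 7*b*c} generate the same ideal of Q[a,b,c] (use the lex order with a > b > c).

For a fixed monomial order, each ideal has a unique reduced Gröbner basis; comparing bases decides equality.
Buchberger on the first generating set:
f_1 = -3*b*c**2 - b*c, LT = b*c**2.
f_2 = 2*c, LT = c.
f_3 = 4*a**2 + 6*a*c + b*c**2 - 12*c - 4, LT = a**2.

The S-polynomials (S(f_1,f_2), S(f_1,f_3), S(f_2,f_3)) all reduce to 0 modulo the current basis, so we have a Gröbner basis.
Inter-reduce: drop elements whose leading term is divisible by another's, tail-reduce, and make monic.
Reduced Gröbner basis: {a**2 - 1, c}.

Buchberger on the second generating set:
h_1 = -14*c, LT = c.
h_2 = 24*a**2 + 36*a*c + 6*b*c**2 - 70*c - 24, LT = a**2.
h_3 = 21*b*c**2 + 7*b*c, LT = b*c**2.

The S-polynomials (S(h_1,h_2), S(h_1,h_3), S(h_2,h_3)) all reduce to 0 modulo the current basis, so we have a Gröbner basis.
Inter-reduce: drop elements whose leading term is divisible by another's, tail-reduce, and make monic.
Reduced Gröbner basis: {a**2 - 1, c}.

Same reduced basis, so the two generating sets span the same ideal.
The same test decides containment: I ⊆ J iff every generator of I reduces to 0 modulo a Gröbner basis of J.

Yes, the ideals are equal.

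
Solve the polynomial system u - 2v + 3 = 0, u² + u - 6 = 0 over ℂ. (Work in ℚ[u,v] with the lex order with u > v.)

{(-3, 0), (2, 5/2)}

Compute a lex Gröbner basis by Buchberger's algorithm.
f_1 = u - 2v + 3, LT = u.
f_2 = u² + u - 6, LT = u².

S(f_1,f_2): lcm = u². S = -2uv + 2u + 6.
  leading term uv: subtract (-2v)·f_1 from -2uv + 2u + 6 → 2u - 4v² + 6v + 6
  leading term u: subtract (2)·f_1 from 2u - 4v² + 6v + 6 → -4v² + 10v
  leading term v²: no divisor's leading term divides it; move -4v² to the remainder.
  leading term v: no divisor's leading term divides it; move 10v to the remainder.
  remainder -4v² + 10v ≠ 0; add h_3 = -4v² + 10v to the basis.

The other S-polynomials (S(f_1,h_3), S(f_2,h_3)) all reduce to 0 modulo the current basis, so we have a Gröbner basis.
Inter-reduce: drop elements whose leading term is divisible by another's, tail-reduce, and make monic.
Reduced Gröbner basis: {u - 2v + 3, v² - 5/2v}.

Since the basis is lex-ordered, v² - 5/2v is univariate in v. Its roots are {0, 5/2}. Back-substituting each root into the other basis elements fixes the other coordinates.
  v = 0: the earlier basis element becomes u + 3 = 0, giving u = -3 — point (-3, 0).
  v = 5/2: the earlier basis element becomes u - 2 = 0, giving u = 2 — point (2, 5/2).
Zero-dimensionality of the ideal guarantees finitely many solutions over ℂ.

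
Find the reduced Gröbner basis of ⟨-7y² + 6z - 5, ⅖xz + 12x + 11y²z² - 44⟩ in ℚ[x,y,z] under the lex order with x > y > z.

G = {xz + 30x + 165/7z³ - 275/14z² - 110, y² - 6/7z + 5/7}

f_1 = -7y² + 6z - 5, LT = y².
f_2 = ⅖xz + 12x + 11y²z² - 44, LT = xz.

The S-polynomials (S(f_1,f_2)) all reduce to 0 modulo the current basis, so we have a Gröbner basis.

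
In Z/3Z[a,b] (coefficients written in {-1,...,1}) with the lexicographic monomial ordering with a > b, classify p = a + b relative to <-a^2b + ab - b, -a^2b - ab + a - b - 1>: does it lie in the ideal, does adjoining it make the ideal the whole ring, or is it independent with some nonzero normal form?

a + b is independent of I; its normal form modulo I is b^2 + b + 1.

First compute the reduced Gröbner basis of I by Buchberger's algorithm.
f_1 = -a^2b + ab - b, LT = a^2b.
f_2 = -a^2b - ab + a - b - 1, LT = a^2b.

S(f_1,f_2): lcm = a^2b. S = ab + a - 1.
  leading term ab: no divisor's leading term divides it; move ab to the remainder.
  leading term a: no divisor's leading term divides it; move a to the remainder.
  leading term 1: no divisor's leading term divides it; move -1 to the remainder.
  remainder ab + a - 1 ≠ 0; add h_3 = ab + a - 1 to the basis.

S(f_1,h_3): lcm = a^2b. S = -a^2 - ab + a + b.
  leading term a^2: no divisor's leading term divides it; move -a^2 to the remainder.
  leading term ab: subtract (-1)·h_3 from -ab + a + b → -a + b - 1
  leading term a: no divisor's leading term divides it; move -a to the remainder.
  leading term b: no divisor's leading term divides it; move b to the remainder.
  leading term 1: no divisor's leading term divides it; move -1 to the remainder.
  remainder -a^2 - a + b - 1 ≠ 0; add h_4 = -a^2 - a + b - 1 to the basis.

S(f_1,h_4): lcm = a^2b. S = ab + b^2.
  leading term ab: subtract (1)·h_3 from ab + b^2 → -a + b^2 + 1
  leading term a: no divisor's leading term divides it; move -a to the remainder.
  leading term b^2: no divisor's leading term divides it; move b^2 to the remainder.
  leading term 1: no divisor's leading term divides it; move 1 to the remainder.
  remainder -a + b^2 + 1 ≠ 0; add h_5 = -a + b^2 + 1 to the basis.

S(h_3,h_5): lcm = ab. S = a + b^3 + b - 1.
  leading term a: subtract (-1)·h_5 from a + b^3 + b - 1 → b^3 + b^2 + b
  leading term b^3: no divisor's leading term divides it; move b^3 to the remainder.
  leading term b^2: no divisor's leading term divides it; move b^2 to the remainder.
  leading term b: no divisor's leading term divides it; move b to the remainder.
  remainder b^3 + b^2 + b ≠ 0; add h_6 = b^3 + b^2 + b to the basis.

The other S-polynomials (S(f_2,h_3), S(f_2,h_4), S(h_3,h_4), S(f_1,h_5), S(f_2,h_5), S(h_4,h_5), S(f_1,h_6), S(f_2,h_6), S(h_3,h_6), S(h_4,h_6), S(h_5,h_6)) all reduce to 0 modulo the current basis, so we have a Gröbner basis.
Inter-reduce: drop elements whose leading term is divisible by another's, tail-reduce, and make monic.
Reduced Gröbner basis: {a - b^2 - 1, b^3 + b^2 + b}.
Label its elements g_1 = a - b^2 - 1, g_2 = b^3 + b^2 + b.

Reduce p = a + b modulo G:
  leading term a: subtract (1)·g_1 from a + b → b^2 + b + 1
  leading term b^2: no divisor's leading term divides it; move b^2 to the remainder.
  leading term b: no divisor's leading term divides it; move b to the remainder.
  leading term 1: no divisor's leading term divides it; move 1 to the remainder.
  normal form = b^2 + b + 1.
The normal form is nonzero, so p ∉ I. Since p minus its normal form lies in I, I + (p) = I + (r) where r = b^2 + b + 1; decide whether this ideal is the whole ring.
Run Buchberger on G together with r (pairs among the g_i already reduce to 0 since G is a Gröbner basis):
g_1 = a - b^2 - 1, LT = a.
g_2 = b^3 + b^2 + b, LT = b^3.
r = b^2 + b + 1, LT = b^2.

The S-polynomials (S(g_1,g_2), S(g_1,r), S(g_2,r)) all reduce to 0 modulo the current basis, so we have a Gröbner basis.
Inter-reduce: drop elements whose leading term is divisible by another's, tail-reduce, and make monic.
Reduced Gröbner basis: {a + b, b^2 + b + 1}.
The reduced Gröbner basis of I + (p) is {a + b, b^2 + b + 1} ≠ {1}, a proper ideal, so the enlarged system stays consistent: p is independent of I, with normal form b^2 + b + 1.

Ideal membership is decidable via reduction modulo a Gröbner basis.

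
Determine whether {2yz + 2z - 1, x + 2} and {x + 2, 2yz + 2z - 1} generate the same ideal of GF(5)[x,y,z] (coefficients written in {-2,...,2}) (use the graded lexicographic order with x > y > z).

Yes, the ideals are equal.

Two ideals are equal iff their reduced Gröbner bases coincide (the reduced basis is unique for a fixed ordering).
Buchberger on the first generating set:
f_1 = 2yz + 2z - 1, LT = yz.
f_2 = x + 2, LT = x.

The S-polynomials (S(f_1,f_2)) all reduce to 0 modulo the current basis, so we have a Gröbner basis.
Inter-reduce: drop elements whose leading term is divisible by another's, tail-reduce, and make monic.
Reduced Gröbner basis: {yz + z + 2, x + 2}.

Buchberger on the second generating set:
h_1 = x + 2, LT = x.
h_2 = 2yz + 2z - 1, LT = yz.

The S-polynomials (S(h_1,h_2)) all reduce to 0 modulo the current basis, so we have a Gröbner basis.
Inter-reduce: drop elements whose leading term is divisible by another's, tail-reduce, and make monic.
Reduced Gröbner basis: {yz + z + 2, x + 2}.

Same reduced basis, so the two generating sets span the same ideal.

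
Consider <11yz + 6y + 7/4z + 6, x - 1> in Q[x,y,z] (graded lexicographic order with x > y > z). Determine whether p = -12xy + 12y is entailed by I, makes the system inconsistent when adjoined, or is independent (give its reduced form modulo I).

-12xy + 12y lies in I (it reduces to 0).

First compute the reduced Gröbner basis of I by Buchberger's algorithm.
f_1 = 11yz + 6y + 7/4z + 6, LT = yz.
f_2 = x - 1, LT = x.

The S-polynomials (S(f_1,f_2)) all reduce to 0 modulo the current basis, so we have a Gröbner basis.
Inter-reduce: drop elements whose leading term is divisible by another's, tail-reduce, and make monic.
Reduced Gröbner basis: {yz + 6/11y + 7/44z + 6/11, x - 1}.
Label its elements g_1 = yz + 6/11y + 7/44z + 6/11, g_2 = x - 1.

Reduce p = -12xy + 12y modulo G:
  leading term xy: subtract (-12y)·g_2 from -12xy + 12y → 0
  normal form = 0.
Since the normal form is 0, p ∈ I.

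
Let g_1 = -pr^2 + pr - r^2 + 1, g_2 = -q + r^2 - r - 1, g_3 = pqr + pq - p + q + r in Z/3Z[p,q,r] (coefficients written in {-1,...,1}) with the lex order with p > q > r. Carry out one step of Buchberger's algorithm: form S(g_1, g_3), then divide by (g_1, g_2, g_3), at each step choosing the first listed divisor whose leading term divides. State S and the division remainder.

lcm(LM(g_1), LM(g_3)) = pqr^2.
S = (lcm/LT(g_1))·g_1 − (lcm/LT(g_3))·g_3 = pqr + pr + qr^2 - qr - q - r^2.
Reduce S modulo (g_1, g_2, g_3) in that order:
  leading term pqr: subtract (-pr)·g_2 from pqr + pr + qr^2 - qr - q - r^2 → pr^3 - pr^2 + qr^2 - qr - q - r^2
  leading term pr^3: subtract (-r)·g_1 from pr^3 - pr^2 + qr^2 - qr - q - r^2 → qr^2 - qr - q - r^3 - r^2 + r
  leading term qr^2: subtract (-r^2)·g_2 from qr^2 - qr - q - r^3 - r^2 + r → -qr - q + r^4 + r^3 + r^2 + r
  leading term qr: subtract (r)·g_2 from -qr - q + r^4 + r^3 + r^2 + r → -q + r^4 - r^2 - r
  leading term q: subtract (1)·g_2 from -q + r^4 - r^2 - r → r^4 + r^2 + 1
  leading term r^4: no divisor's leading term divides it; move r^4 to the remainder.
  leading term r^2: no divisor's leading term divides it; move r^2 to the remainder.
  leading term 1: no divisor's leading term divides it; move 1 to the remainder.
The remainder r^4 + r^2 + 1 is nonzero, so it would be added as the next basis element.
An S-polynomial is built so that the two leading terms cancel; whether anything survives reduction is exactly the Gröbner-basis criterion.

S(g_1, g_3) = pqr + pr + qr^2 - qr - q - r^2; remainder on division = r^4 + r^2 + 1.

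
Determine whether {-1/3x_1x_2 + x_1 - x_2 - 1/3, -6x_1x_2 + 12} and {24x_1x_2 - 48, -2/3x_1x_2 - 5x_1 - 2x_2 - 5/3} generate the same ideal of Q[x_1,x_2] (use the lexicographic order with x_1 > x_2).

No, the ideals differ.

For a fixed monomial order, each ideal has a unique reduced Gröbner basis; comparing bases decides equality.
Buchberger on the first generating set:
f_1 = -1/3x_1x_2 + x_1 - x_2 - 1/3, LT = x_1x_2.
f_2 = -6x_1x_2 + 12, LT = x_1x_2.

S(f_1,f_2): lcm = x_1x_2. S = -3x_1 + 3x_2 + 3.
  leading term x_1: no divisor's leading term divides it; move -3x_1 to the remainder.
  leading term x_2: no divisor's leading term divides it; move 3x_2 to the remainder.
  leading term 1: no divisor's leading term divides it; move 3 to the remainder.
  remainder -3x_1 + 3x_2 + 3 ≠ 0; add g_3 = -3x_1 + 3x_2 + 3 to the basis.

S(f_1,g_3): lcm = x_1x_2. S = -3x_1 + x_2^2 + 4x_2 + 1.
  leading term x_1: subtract (1)·g_3 from -3x_1 + x_2^2 + 4x_2 + 1 → x_2^2 + x_2 - 2
  leading term x_2^2: no divisor's leading term divides it; move x_2^2 to the remainder.
  leading term x_2: no divisor's leading term divides it; move x_2 to the remainder.
  leading term 1: no divisor's leading term divides it; move -2 to the remainder.
  remainder x_2^2 + x_2 - 2 ≠ 0; add g_4 = x_2^2 + x_2 - 2 to the basis.

S(f_2,g_3): lcm = x_1x_2. S = x_2^2 + x_2 - 2.
  leading term x_2^2: subtract (1)·g_4 from x_2^2 + x_2 - 2 → 0
  remainder 0.

S(f_1,g_4): lcm = x_1x_2^2. S = -4x_1x_2 + 2x_1 + 3x_2^2 + x_2.
  leading term x_1x_2: subtract (12)·f_1 from -4x_1x_2 + 2x_1 + 3x_2^2 + x_2 → -10x_1 + 3x_2^2 + 13x_2 + 4
  leading term x_1: subtract (10/3)·g_3 from -10x_1 + 3x_2^2 + 13x_2 + 4 → 3x_2^2 + 3x_2 - 6
  leading term x_2^2: subtract (3)·g_4 from 3x_2^2 + 3x_2 - 6 → 0
  remainder 0.

S(f_2,g_4): lcm = x_1x_2^2. S = -x_1x_2 + 2x_1 - 2x_2.
  leading term x_1x_2: subtract (3)·f_1 from -x_1x_2 + 2x_1 - 2x_2 → -x_1 + x_2 + 1
  leading term x_1: subtract (1/3)·g_3 from -x_1 + x_2 + 1 → 0
  remainder 0.

S(g_3,g_4): leading monomials are coprime, so the S-polynomial reduces to 0 (Buchberger's first criterion).
Every S-polynomial of the final basis reduces to 0, so we have a Gröbner basis.
Inter-reduce: drop elements whose leading term is divisible by another's, tail-reduce, and make monic.
Reduced Gröbner basis: {x_1 - x_2 - 1, x_2^2 + x_2 - 2}.

Buchberger on the second generating set:
h_1 = 24x_1x_2 - 48, LT = x_1x_2.
h_2 = -2/3x_1x_2 - 5x_1 - 2x_2 - 5/3, LT = x_1x_2.

S(h_1,h_2): lcm = x_1x_2. S = -15/2x_1 - 3x_2 - 9/2.
  leading term x_1: no divisor's leading term divides it; move -15/2x_1 to the remainder.
  leading term x_2: no divisor's leading term divides it; move -3x_2 to the remainder.
  leading term 1: no divisor's leading term divides it; move -9/2 to the remainder.
  remainder -15/2x_1 - 3x_2 - 9/2 ≠ 0; add k_3 = -15/2x_1 - 3x_2 - 9/2 to the basis.

S(h_1,k_3): lcm = x_1x_2. S = -2/5x_2^2 - 3/5x_2 - 2.
  leading term x_2^2: no divisor's leading term divides it; move -2/5x_2^2 to the remainder.
  leading term x_2: no divisor's leading term divides it; move -3/5x_2 to the remainder.
  leading term 1: no divisor's leading term divides it; move -2 to the remainder.
  remainder -2/5x_2^2 - 3/5x_2 - 2 ≠ 0; add k_4 = -2/5x_2^2 - 3/5x_2 - 2 to the basis.

S(h_2,k_3): lcm = x_1x_2. S = 15/2x_1 - 2/5x_2^2 + 12/5x_2 + 5/2.
  leading term x_1: subtract (-1)·k_3 from 15/2x_1 - 2/5x_2^2 + 12/5x_2 + 5/2 → -2/5x_2^2 - 3/5x_2 - 2
  leading term x_2^2: subtract (1)·k_4 from -2/5x_2^2 - 3/5x_2 - 2 → 0
  remainder 0.

S(h_1,k_4): lcm = x_1x_2^2. S = -3/2x_1x_2 - 5x_1 - 2x_2.
  leading term x_1x_2: subtract (-1/16)·h_1 from -3/2x_1x_2 - 5x_1 - 2x_2 → -5x_1 - 2x_2 - 3
  leading term x_1: subtract (2/3)·k_3 from -5x_1 - 2x_2 - 3 → 0
  remainder 0.

S(h_2,k_4): lcm = x_1x_2^2. S = 6x_1x_2 - 5x_1 + 3x_2^2 + 5/2x_2.
  leading term x_1x_2: subtract (1/4)·h_1 from 6x_1x_2 - 5x_1 + 3x_2^2 + 5/2x_2 → -5x_1 + 3x_2^2 + 5/2x_2 + 12
  leading term x_1: subtract (2/3)·k_3 from -5x_1 + 3x_2^2 + 5/2x_2 + 12 → 3x_2^2 + 9/2x_2 + 15
  leading term x_2^2: subtract (-15/2)·k_4 from 3x_2^2 + 9/2x_2 + 15 → 0
  remainder 0.

S(k_3,k_4): leading monomials are coprime, so the S-polynomial reduces to 0 (Buchberger's first criterion).
Every S-polynomial of the final basis reduces to 0, so we have a Gröbner basis.
Inter-reduce: drop elements whose leading term is divisible by another's, tail-reduce, and make monic.
Reduced Gröbner basis: {x_1 + 2/5x_2 + 3/5, x_2^2 + 3/2x_2 + 5}.

The bases are distinct; the ideals are different.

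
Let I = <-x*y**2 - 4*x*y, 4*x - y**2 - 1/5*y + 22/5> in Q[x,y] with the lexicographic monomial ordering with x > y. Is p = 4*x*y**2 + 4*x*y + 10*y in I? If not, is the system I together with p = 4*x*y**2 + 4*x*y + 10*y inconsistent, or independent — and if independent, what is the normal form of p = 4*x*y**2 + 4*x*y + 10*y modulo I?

4*x*y**2 + 4*x*y + 10*y is independent of I; its normal form modulo I is -3*y**3 - 3/5*y**2 + 116/5*y.

First compute the reduced Gröbner basis of I by Buchberger's algorithm.
f_1 = -x*y**2 - 4*x*y, LT = x*y**2.
f_2 = 4*x - y**2 - 1/5*y + 22/5, LT = x.

S(f_1,f_2): lcm = x*y**2. S = 4*x*y + 1/4*y**4 + 1/20*y**3 - 11/10*y**2.
  reduce S modulo (f_1, f_2):
  remainder 1/4*y**4 + 21/20*y**3 - 9/10*y**2 - 22/5*y ≠ 0; add h_3 = 1/4*y**4 + 21/20*y**3 - 9/10*y**2 - 22/5*y to the basis.

The other S-polynomials (S(f_1,h_3), S(f_2,h_3)) all reduce to 0 modulo the current basis, so we have a Gröbner basis.
Inter-reduce: drop elements whose leading term is divisible by another's, tail-reduce, and make monic.
Reduced Gröbner basis: {x - 1/4*y**2 - 1/20*y + 11/10, y**4 + 21/5*y**3 - 18/5*y**2 - 88/5*y}.
Label its elements g_1 = x - 1/4*y**2 - 1/20*y + 11/10, g_2 = y**4 + 21/5*y**3 - 18/5*y**2 - 88/5*y.

Reduce p = 4*x*y**2 + 4*x*y + 10*y modulo G:
  leading term x*y**2: subtract (4*y**2)·g_1 from 4*x*y**2 + 4*x*y + 10*y → 4*x*y + y**4 + 1/5*y**3 - 22/5*y**2 + 10*y
  leading term x*y: subtract (4*y)·g_1 from 4*x*y + y**4 + 1/5*y**3 - 22/5*y**2 + 10*y → y**4 + 6/5*y**3 - 21/5*y**2 + 28/5*y
  leading term y**4: subtract (1)·g_2 from y**4 + 6/5*y**3 - 21/5*y**2 + 28/5*y → -3*y**3 - 3/5*y**2 + 116/5*y
  leading term y**3: no divisor's leading term divides it; move -3*y**3 to the remainder.
  leading term y**2: no divisor's leading term divides it; move -3/5*y**2 to the remainder.
  leading term y: no divisor's leading term divides it; move 116/5*y to the remainder.
  normal form = -3*y**3 - 3/5*y**2 + 116/5*y.
The normal form is nonzero, so p ∉ I. Since p minus its normal form lies in I, I + (p) = I + (r) where r = -3*y**3 - 3/5*y**2 + 116/5*y; decide whether this ideal is the whole ring.
Run Buchberger on G together with r (pairs among the g_i already reduce to 0 since G is a Gröbner basis):
g_1 = x - 1/4*y**2 - 1/20*y + 11/10, LT = x.
g_2 = y**4 + 21/5*y**3 - 18/5*y**2 - 88/5*y, LT = y**4.
r = -3*y**3 - 3/5*y**2 + 116/5*y, LT = y**3.

S(g_2,r): lcm = y**4. S = 4*y**3 + 62/15*y**2 - 88/5*y.
  reduce S modulo (g_1, g_2, r):
  remainder 10/3*y**2 + 40/3*y ≠ 0; add m_4 = 10/3*y**2 + 40/3*y to the basis.

S(g_2,m_4): lcm = y**4. S = 1/5*y**3 - 18/5*y**2 - 88/5*y.
  reduce S modulo (g_1, g_2, r, m_4):
  remainder -112/75*y ≠ 0; add m_5 = -112/75*y to the basis.

The other S-polynomials (S(g_1,g_2), S(g_1,r), S(g_1,m_4), S(r,m_4), S(g_1,m_5), S(g_2,m_5), S(r,m_5), S(m_4,m_5)) all reduce to 0 modulo the current basis, so we have a Gröbner basis.
Inter-reduce: drop elements whose leading term is divisible by another's, tail-reduce, and make monic.
Reduced Gröbner basis: {x + 11/10, y}.
The reduced Gröbner basis of I + (p) is {x + 11/10, y} ≠ {1}, a proper ideal, so the enlarged system stays consistent: p is independent of I, with normal form -3*y**3 - 3/5*y**2 + 116/5*y.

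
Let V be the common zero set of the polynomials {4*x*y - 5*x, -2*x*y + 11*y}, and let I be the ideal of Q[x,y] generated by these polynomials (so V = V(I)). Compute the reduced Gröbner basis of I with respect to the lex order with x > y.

G = {x - 22/5*y, y**2 - 5/4*y}

f_1 = 4*x*y - 5*x, LT = x*y.
f_2 = -2*x*y + 11*y, LT = x*y.

S(f_1,f_2): lcm = x*y. S = -5/4*x + 11/2*y.
  reduce S modulo (f_1, f_2):
  remainder -5/4*x + 11/2*y ≠ 0; add g_3 = -5/4*x + 11/2*y to the basis.

S(f_1,g_3): lcm = x*y. S = -5/4*x + 22/5*y**2.
  reduce S modulo (f_1, f_2, g_3):
  remainder 22/5*y**2 - 11/2*y ≠ 0; add g_4 = 22/5*y**2 - 11/2*y to the basis.

The other S-polynomials (S(f_2,g_3), S(f_1,g_4), S(f_2,g_4), S(g_3,g_4)) all reduce to 0 modulo the current basis, so we have a Gröbner basis.
Inter-reduce: drop elements whose leading term is divisible by another's, tail-reduce, and make monic.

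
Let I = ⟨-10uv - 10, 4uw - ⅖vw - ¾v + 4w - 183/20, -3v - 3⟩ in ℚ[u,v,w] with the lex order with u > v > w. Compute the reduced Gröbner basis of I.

f_1 = -10uv - 10, LT = uv.
f_2 = 4uw - ⅖vw - ¾v + 4w - 183/20, LT = uw.
f_3 = -3v - 3, LT = v.

S(f_1,f_2): lcm = uvw. S = 1/10v²w + 3/16v² - vw + 183/80v + w.
  leading term v²w: subtract (-1/30vw)·f_3 from 1/10v²w + 3/16v² - vw + 183/80v + w → 3/16v² - 11/10vw + 183/80v + w
  leading term v²: subtract (-1/16v)·f_3 from 3/16v² - 11/10vw + 183/80v + w → -11/10vw + 21/10v + w
  leading term vw: subtract (11/30w)·f_3 from -11/10vw + 21/10v + w → 21/10v + 21/10w
  leading term v: subtract (-7/10)·f_3 from 21/10v + 21/10w → 21/10w - 21/10
  leading term w: no divisor's leading term divides it; move 21/10w to the remainder.
  leading term 1: no divisor's leading term divides it; move -21/10 to the remainder.
  remainder 21/10w - 21/10 ≠ 0; add g_4 = 21/10w - 21/10 to the basis.

S(f_1,f_3): lcm = uv. S = -u + 1.
  leading term u: no divisor's leading term divides it; move -u to the remainder.
  leading term 1: no divisor's leading term divides it; move 1 to the remainder.
  remainder -u + 1 ≠ 0; add g_5 = -u + 1 to the basis.

The other S-polynomials (S(f_2,f_3), S(f_1,g_4), S(f_2,g_4), S(f_3,g_4), S(f_1,g_5), S(f_2,g_5), S(f_3,g_5), S(g_4,g_5)) all reduce to 0 modulo the current basis, so we have a Gröbner basis.
Inter-reduce: drop elements whose leading term is divisible by another's, tail-reduce, and make monic.

G = {u - 1, v + 1, w - 1}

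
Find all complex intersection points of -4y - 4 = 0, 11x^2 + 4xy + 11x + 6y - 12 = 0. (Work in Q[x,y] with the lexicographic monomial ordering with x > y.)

{(-18/11, -1), (1, -1)}

Compute a lex Gröbner basis by Buchberger's algorithm.
f_1 = -4y - 4, LT = y.
f_2 = 11x^2 + 4xy + 11x + 6y - 12, LT = x^2.

S(f_1,f_2): leading monomials are coprime, so the S-polynomial reduces to 0 (Buchberger's first criterion).
Every S-polynomial of the final basis reduces to 0, so we have a Gröbner basis.
Inter-reduce: drop elements whose leading term is divisible by another's, tail-reduce, and make monic.
Reduced Gröbner basis: {x^2 + 7/11x - 18/11, y + 1}.

Elimination: the polynomial y + 1 lies in the elimination ideal for y, so y ∈ {-1}. For each such y, the remaining basis elements (now univariate) give the rest of the solution.
  y = -1: the earlier basis element becomes x^2 + 7/11x - 18/11 = 0, giving x = -18/11, 1 — points (-18/11, -1), (1, -1).
Substituting each solution back into the original system confirms all equations vanish.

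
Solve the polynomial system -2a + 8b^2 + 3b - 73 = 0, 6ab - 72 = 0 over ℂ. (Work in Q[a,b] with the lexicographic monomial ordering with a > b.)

{(4, 3), (-81/4 + 3*sqrt(473)/4, -27/16 - sqrt(473)/16), (-81/4 - 3*sqrt(473)/4, -27/16 + sqrt(473)/16)}

Compute a lex Gröbner basis by Buchberger's algorithm.
f_1 = -2a + 8b^2 + 3b - 73, LT = a.
f_2 = 6ab - 72, LT = ab.

S(f_1,f_2): lcm = ab. S = -4b^3 - 3/2b^2 + 73/2b + 12.
  leading term b^3: no divisor's leading term divides it; move -4b^3 to the remainder.
  leading term b^2: no divisor's leading term divides it; move -3/2b^2 to the remainder.
  leading term b: no divisor's leading term divides it; move 73/2b to the remainder.
  leading term 1: no divisor's leading term divides it; move 12 to the remainder.
  remainder -4b^3 - 3/2b^2 + 73/2b + 12 ≠ 0; add h_3 = -4b^3 - 3/2b^2 + 73/2b + 12 to the basis.

The other S-polynomials (S(f_1,h_3), S(f_2,h_3)) all reduce to 0 modulo the current basis, so we have a Gröbner basis.
Inter-reduce: drop elements whose leading term is divisible by another's, tail-reduce, and make monic.
Reduced Gröbner basis: {a - 4b^2 - 3/2b + 73/2, b^3 + 3/8b^2 - 73/8b - 3}.

Elimination: the polynomial b^3 + 3/8b^2 - 73/8b - 3 lies in the elimination ideal for b, so b ∈ {3, -27/16 - sqrt(473)/16, -27/16 + sqrt(473)/16}. For each such b, the remaining basis elements (now univariate) give the rest of the solution.
  b = 3: the earlier basis element becomes a - 4 = 0, giving a = 4 — point (4, 3).
  b = -27/16 - sqrt(473)/16: the earlier basis element becomes a - 3*sqrt(473)/4 + 81/4 = 0, giving a = -81/4 + 3*sqrt(473)/4 — point (-81/4 + 3*sqrt(473)/4, -27/16 - sqrt(473)/16).
  b = -27/16 + sqrt(473)/16: the earlier basis element becomes a + 3*sqrt(473)/4 + 81/4 = 0, giving a = -81/4 - 3*sqrt(473)/4 — point (-81/4 - 3*sqrt(473)/4, -27/16 + sqrt(473)/16).
Check: every point annihilates each of the original generators.
Zero-dimensionality of the ideal guarantees finitely many solutions over ℂ.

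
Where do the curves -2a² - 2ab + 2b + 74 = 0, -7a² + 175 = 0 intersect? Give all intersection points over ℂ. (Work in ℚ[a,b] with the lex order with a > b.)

{(-5, -2), (5, 3)}

Compute a lex Gröbner basis by Buchberger's algorithm.
f_1 = -2a² - 2ab + 2b + 74, LT = a².
f_2 = -7a² + 175, LT = a².

S(f_1,f_2): lcm = a². S = ab - b - 12.
  leading term ab: no divisor's leading term divides it; move ab to the remainder.
  leading term b: no divisor's leading term divides it; move -b to the remainder.
  leading term 1: no divisor's leading term divides it; move -12 to the remainder.
  remainder ab - b - 12 ≠ 0; add h_3 = ab - b - 12 to the basis.

S(f_1,h_3): lcm = a²b. S = ab² + ab + 12a - b² - 37b.
  leading term ab²: subtract (b)·h_3 from ab² + ab + 12a - b² - 37b → ab + 12a - 25b
  leading term ab: subtract (1)·h_3 from ab + 12a - 25b → 12a - 24b + 12
  leading term a: no divisor's leading term divides it; move 12a to the remainder.
  leading term b: no divisor's leading term divides it; move -24b to the remainder.
  leading term 1: no divisor's leading term divides it; move 12 to the remainder.
  remainder 12a - 24b + 12 ≠ 0; add h_4 = 12a - 24b + 12 to the basis.

S(f_2,h_3): lcm = a²b. S = ab + 12a - 25b.
  leading term ab: subtract (1)·h_3 from ab + 12a - 25b → 12a - 24b + 12
  leading term a: subtract (1)·h_4 from 12a - 24b + 12 → 0
  remainder 0.

S(f_1,h_4): lcm = a². S = 3ab - a - b - 37.
  leading term ab: subtract (3)·h_3 from 3ab - a - b - 37 → -a + 2b - 1
  leading term a: subtract (-1/12)·h_4 from -a + 2b - 1 → 0
  remainder 0.

S(f_2,h_4): lcm = a². S = 2ab - a - 25.
  leading term ab: subtract (2)·h_3 from 2ab - a - 25 → -a + 2b - 1
  leading term a: subtract (-1/12)·h_4 from -a + 2b - 1 → 0
  remainder 0.

S(h_3,h_4): lcm = ab. S = 2b² - 2b - 12.
  leading term b²: no divisor's leading term divides it; move 2b² to the remainder.
  leading term b: no divisor's leading term divides it; move -2b to the remainder.
  leading term 1: no divisor's leading term divides it; move -12 to the remainder.
  remainder 2b² - 2b - 12 ≠ 0; add h_5 = 2b² - 2b - 12 to the basis.

S(f_1,h_5): leading monomials are coprime, so the S-polynomial reduces to 0 (Buchberger's first criterion).
S(f_2,h_5): leading monomials are coprime, so the S-polynomial reduces to 0 (Buchberger's first criterion).
S(h_3,h_5): lcm = ab². S = ab + 6a - b² - 12b.
  leading term ab: subtract (1)·h_3 from ab + 6a - b² - 12b → 6a - b² - 11b + 12
  leading term a: subtract (½)·h_4 from 6a - b² - 11b + 12 → -b² + b + 6
  leading term b²: subtract (-½)·h_5 from -b² + b + 6 → 0
  remainder 0.

S(h_4,h_5): leading monomials are coprime, so the S-polynomial reduces to 0 (Buchberger's first criterion).
Every S-polynomial of the final basis reduces to 0, so we have a Gröbner basis.
Inter-reduce: drop elements whose leading term is divisible by another's, tail-reduce, and make monic.
Reduced Gröbner basis: {a - 2b + 1, b² - b - 6}.

From the last basis element, b² - b - 6 = 0, so b takes values in {-2, 3}. Each choice, substituted upward through the basis, yields the corresponding point(s) of the solution set.
  b = -2: the earlier basis element becomes a + 5 = 0, giving a = -5 — point (-5, -2).
  b = 3: the earlier basis element becomes a - 5 = 0, giving a = 5 — point (5, 3).
Each listed point satisfies every original equation (direct substitution).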